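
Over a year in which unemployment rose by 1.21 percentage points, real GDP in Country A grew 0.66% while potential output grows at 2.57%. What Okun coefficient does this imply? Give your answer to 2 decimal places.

β ≈ 1.58

Growth form: g_Y = g_Y* - β × Δu, so β = (g_Y* - g_Y)/Δu.
β = (2.57 - 0.66)/1.21 = 1.91/1.21 = 1.58.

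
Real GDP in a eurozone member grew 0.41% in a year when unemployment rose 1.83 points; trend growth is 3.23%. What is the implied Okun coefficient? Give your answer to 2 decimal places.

Growth form: g_Y = g_Y* - β × Δu, so β = (g_Y* - g_Y)/Δu.
β = (3.23 - 0.41)/1.83 = 2.82/1.83 = 1.54.

β ≈ 1.54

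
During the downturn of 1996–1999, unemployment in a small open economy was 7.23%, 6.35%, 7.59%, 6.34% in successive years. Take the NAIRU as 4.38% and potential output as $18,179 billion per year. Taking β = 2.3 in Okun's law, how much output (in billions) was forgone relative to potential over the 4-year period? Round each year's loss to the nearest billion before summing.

$4,178 billion

Year 1996: gap = -2.3 × (7.23 - 4.38) = -6.555%, loss ≈ 18179 × 6.555/100 ≈ 1192.
Year 1997: gap = -2.3 × (6.35 - 4.38) = -4.531%, loss ≈ 18179 × 4.531/100 ≈ 824.
Year 1998: gap = -2.3 × (7.59 - 4.38) = -7.383%, loss ≈ 18179 × 7.383/100 ≈ 1342.
Year 1999: gap = -2.3 × (6.34 - 4.38) = -4.508%, loss ≈ 18179 × 4.508/100 ≈ 820.
Total lost output = 1192 + 824 + 1342 + 820 = 4178 billion.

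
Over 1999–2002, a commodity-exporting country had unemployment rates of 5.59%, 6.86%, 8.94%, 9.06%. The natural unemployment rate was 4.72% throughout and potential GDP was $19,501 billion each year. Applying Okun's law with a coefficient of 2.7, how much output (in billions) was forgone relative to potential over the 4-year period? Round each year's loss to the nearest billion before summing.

Year 1999: gap = -2.7 × (5.59 - 4.72) = -2.349%, loss ≈ 19501 × 2.349/100 ≈ 458.
Year 2000: gap = -2.7 × (6.86 - 4.72) = -5.778%, loss ≈ 19501 × 5.778/100 ≈ 1127.
Year 2001: gap = -2.7 × (8.94 - 4.72) = -11.394%, loss ≈ 19501 × 11.394/100 ≈ 2222.
Year 2002: gap = -2.7 × (9.06 - 4.72) = -11.718%, loss ≈ 19501 × 11.718/100 ≈ 2285.
Total lost output = 458 + 1127 + 2222 + 2285 = 6092 billion.

$6,092 billion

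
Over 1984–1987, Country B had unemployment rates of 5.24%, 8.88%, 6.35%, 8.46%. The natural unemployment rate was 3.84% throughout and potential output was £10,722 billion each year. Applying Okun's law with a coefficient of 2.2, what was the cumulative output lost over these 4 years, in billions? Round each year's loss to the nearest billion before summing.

£3,201 billion

Year 1984: gap = -2.2 × (5.24 - 3.84) = -3.08%, loss ≈ 10722 × 3.08/100 ≈ 330.
Year 1985: gap = -2.2 × (8.88 - 3.84) = -11.088%, loss ≈ 10722 × 11.088/100 ≈ 1189.
Year 1986: gap = -2.2 × (6.35 - 3.84) = -5.522%, loss ≈ 10722 × 5.522/100 ≈ 592.
Year 1987: gap = -2.2 × (8.46 - 3.84) = -10.164%, loss ≈ 10722 × 10.164/100 ≈ 1090.
Total lost output = 330 + 1189 + 592 + 1090 = 3201 billion.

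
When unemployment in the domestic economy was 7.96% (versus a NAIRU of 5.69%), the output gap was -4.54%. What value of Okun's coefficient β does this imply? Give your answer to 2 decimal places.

Okun's law: output gap = -β × (u - u*).
-4.54 = -β × (7.96 - 5.69) = -β × 2.27, so β = 4.54/2.27 = 2.00.

β ≈ 2.00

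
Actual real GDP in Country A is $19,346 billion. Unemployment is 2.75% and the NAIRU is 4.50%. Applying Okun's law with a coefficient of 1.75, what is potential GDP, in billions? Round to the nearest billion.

Unemployment gap = 2.75 - 4.5 = -1.75 points, so output gap = -1.75 × (-1.75) = 3.0625%.
Since Y = Y* × (1 + gap/100), Y* = 19346/1.030625 ≈ 18771 billion.

$18,771 billion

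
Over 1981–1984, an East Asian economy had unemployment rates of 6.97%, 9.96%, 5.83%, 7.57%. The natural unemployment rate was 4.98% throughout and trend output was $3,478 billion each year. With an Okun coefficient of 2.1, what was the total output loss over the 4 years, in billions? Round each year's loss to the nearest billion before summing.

Year 1981: gap = -2.1 × (6.97 - 4.98) = -4.179%, loss ≈ 3478 × 4.179/100 ≈ 145.
Year 1982: gap = -2.1 × (9.96 - 4.98) = -10.458%, loss ≈ 3478 × 10.458/100 ≈ 364.
Year 1983: gap = -2.1 × (5.83 - 4.98) = -1.785%, loss ≈ 3478 × 1.785/100 ≈ 62.
Year 1984: gap = -2.1 × (7.57 - 4.98) = -5.439%, loss ≈ 3478 × 5.439/100 ≈ 189.
Total lost output = 145 + 364 + 62 + 189 = 760 billion.

$760 billion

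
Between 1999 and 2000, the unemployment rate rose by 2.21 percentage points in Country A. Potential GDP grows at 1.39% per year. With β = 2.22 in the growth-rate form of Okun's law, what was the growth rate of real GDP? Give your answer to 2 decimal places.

Growth-rate Okun's law: g_Y = g_Y* - β × Δu.
g_Y = 1.39 - 2.22 × (2.21) = 1.39 - 4.9062 = -3.5162%, i.e. -3.52% to 2 d.p.

-3.52%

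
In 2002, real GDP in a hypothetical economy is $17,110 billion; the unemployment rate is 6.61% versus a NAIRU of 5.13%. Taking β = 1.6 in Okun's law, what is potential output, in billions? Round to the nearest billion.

Unemployment gap = 6.61 - 5.13 = 1.48 points, so output gap = -1.6 × 1.48 = -2.368%.
Since Y = Y* × (1 + gap/100), Y* = 17110/0.97632 ≈ 17525 billion.

$17,525 billion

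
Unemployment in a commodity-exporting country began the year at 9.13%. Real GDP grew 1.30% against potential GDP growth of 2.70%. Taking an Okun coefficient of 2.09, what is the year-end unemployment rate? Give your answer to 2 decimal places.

Growth-rate Okun's law: g_Y = g_Y* - β × Δu, so Δu = (g_Y* - g_Y)/β.
Δu = (2.7 - 1.3)/2.09 = 1.4/2.09 = 0.67 percentage points.
Year-end unemployment = 9.13 + 0.67 = 9.80%.

9.80%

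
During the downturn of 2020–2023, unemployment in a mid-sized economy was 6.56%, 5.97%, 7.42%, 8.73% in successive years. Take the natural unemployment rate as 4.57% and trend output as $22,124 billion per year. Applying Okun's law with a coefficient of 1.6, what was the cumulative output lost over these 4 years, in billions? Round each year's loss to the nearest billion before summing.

$3,682 billion

Year 2020: gap = -1.6 × (6.56 - 4.57) = -3.184%, loss ≈ 22124 × 3.184/100 ≈ 704.
Year 2021: gap = -1.6 × (5.97 - 4.57) = -2.24%, loss ≈ 22124 × 2.24/100 ≈ 496.
Year 2022: gap = -1.6 × (7.42 - 4.57) = -4.56%, loss ≈ 22124 × 4.56/100 ≈ 1009.
Year 2023: gap = -1.6 × (8.73 - 4.57) = -6.656%, loss ≈ 22124 × 6.656/100 ≈ 1473.
Total lost output = 704 + 496 + 1009 + 1473 = 3682 billion.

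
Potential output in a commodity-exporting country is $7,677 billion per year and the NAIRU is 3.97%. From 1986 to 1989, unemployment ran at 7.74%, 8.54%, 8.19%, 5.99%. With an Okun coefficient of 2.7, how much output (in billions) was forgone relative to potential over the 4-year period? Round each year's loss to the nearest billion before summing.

$3,022 billion

Year 1986: gap = -2.7 × (7.74 - 3.97) = -10.179%, loss ≈ 7677 × 10.179/100 ≈ 781.
Year 1987: gap = -2.7 × (8.54 - 3.97) = -12.339%, loss ≈ 7677 × 12.339/100 ≈ 947.
Year 1988: gap = -2.7 × (8.19 - 3.97) = -11.394%, loss ≈ 7677 × 11.394/100 ≈ 875.
Year 1989: gap = -2.7 × (5.99 - 3.97) = -5.454%, loss ≈ 7677 × 5.454/100 ≈ 419.
Total lost output = 781 + 947 + 875 + 419 = 3022 billion.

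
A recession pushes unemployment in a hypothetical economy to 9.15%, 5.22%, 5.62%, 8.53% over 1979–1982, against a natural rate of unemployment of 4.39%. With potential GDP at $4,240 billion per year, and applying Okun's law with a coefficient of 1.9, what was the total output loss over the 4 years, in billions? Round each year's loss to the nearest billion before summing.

Year 1979: gap = -1.9 × (9.15 - 4.39) = -9.044%, loss ≈ 4240 × 9.044/100 ≈ 383.
Year 1980: gap = -1.9 × (5.22 - 4.39) = -1.577%, loss ≈ 4240 × 1.577/100 ≈ 67.
Year 1981: gap = -1.9 × (5.62 - 4.39) = -2.337%, loss ≈ 4240 × 2.337/100 ≈ 99.
Year 1982: gap = -1.9 × (8.53 - 4.39) = -7.866%, loss ≈ 4240 × 7.866/100 ≈ 334.
Total lost output = 383 + 67 + 99 + 334 = 883 billion.

$883 billion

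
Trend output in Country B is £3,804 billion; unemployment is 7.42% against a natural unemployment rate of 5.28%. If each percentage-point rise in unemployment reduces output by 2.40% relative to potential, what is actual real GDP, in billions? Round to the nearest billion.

Unemployment gap = 7.42 - 5.28 = 2.14 points, so the output gap is -2.4 × 2.14 = -5.136%.
Actual GDP = 3804 × (1 - 5.136/100) = 3804 × 0.94864 ≈ 3609 billion.

£3,609 billion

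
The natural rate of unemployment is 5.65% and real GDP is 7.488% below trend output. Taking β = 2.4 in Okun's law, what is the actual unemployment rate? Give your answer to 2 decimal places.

8.77%

From Okun's law, u - u* = -(output gap)/β = -(-7.488)/2.4 = 3.12 points.
So u = 5.65 + 3.12 = 8.77%.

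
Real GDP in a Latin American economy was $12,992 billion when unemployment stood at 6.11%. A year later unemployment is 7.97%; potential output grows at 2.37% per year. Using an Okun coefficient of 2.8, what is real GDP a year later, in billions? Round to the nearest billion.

Δu = 7.97 - 6.11 = 1.86 points.
Okun's law (growth form): g_Y = g_Y* - β × Δu = 2.37 - 2.8 × (1.86) = 2.37 - 5.208 = -2.838%.
Real GDP in the next year = 12992 × (1 - 2.838/100) = 12992 × 0.97162 ≈ 12623 billion.

$12,623 billion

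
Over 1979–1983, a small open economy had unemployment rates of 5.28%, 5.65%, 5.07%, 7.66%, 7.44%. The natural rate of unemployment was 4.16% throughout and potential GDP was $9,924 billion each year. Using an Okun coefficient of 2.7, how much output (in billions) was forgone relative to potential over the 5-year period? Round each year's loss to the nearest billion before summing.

Year 1979: gap = -2.7 × (5.28 - 4.16) = -3.024%, loss ≈ 9924 × 3.024/100 ≈ 300.
Year 1980: gap = -2.7 × (5.65 - 4.16) = -4.023%, loss ≈ 9924 × 4.023/100 ≈ 399.
Year 1981: gap = -2.7 × (5.07 - 4.16) = -2.457%, loss ≈ 9924 × 2.457/100 ≈ 244.
Year 1982: gap = -2.7 × (7.66 - 4.16) = -9.45%, loss ≈ 9924 × 9.45/100 ≈ 938.
Year 1983: gap = -2.7 × (7.44 - 4.16) = -8.856%, loss ≈ 9924 × 8.856/100 ≈ 879.
Total lost output = 300 + 399 + 244 + 938 + 879 = 2760 billion.

$2,760 billion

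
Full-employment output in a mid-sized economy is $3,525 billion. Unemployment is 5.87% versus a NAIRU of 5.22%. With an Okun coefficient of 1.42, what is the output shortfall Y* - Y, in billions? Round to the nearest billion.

Output gap = -1.42 × (5.87 - 5.22) = -1.42 × 0.65 = -0.923%.
Actual GDP ≈ 3525 × 0.99077 ≈ 3492 billion, so the shortfall is 3525 - 3492 = 33 billion.

$33 billion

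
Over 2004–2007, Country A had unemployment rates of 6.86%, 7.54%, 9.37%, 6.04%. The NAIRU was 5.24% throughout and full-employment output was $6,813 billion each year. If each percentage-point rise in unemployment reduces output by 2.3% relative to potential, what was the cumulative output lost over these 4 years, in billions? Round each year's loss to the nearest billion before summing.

Year 2004: gap = -2.3 × (6.86 - 5.24) = -3.726%, loss ≈ 6813 × 3.726/100 ≈ 254.
Year 2005: gap = -2.3 × (7.54 - 5.24) = -5.29%, loss ≈ 6813 × 5.29/100 ≈ 360.
Year 2006: gap = -2.3 × (9.37 - 5.24) = -9.499%, loss ≈ 6813 × 9.499/100 ≈ 647.
Year 2007: gap = -2.3 × (6.04 - 5.24) = -1.84%, loss ≈ 6813 × 1.84/100 ≈ 125.
Total lost output = 254 + 360 + 647 + 125 = 1386 billion.

$1,386 billion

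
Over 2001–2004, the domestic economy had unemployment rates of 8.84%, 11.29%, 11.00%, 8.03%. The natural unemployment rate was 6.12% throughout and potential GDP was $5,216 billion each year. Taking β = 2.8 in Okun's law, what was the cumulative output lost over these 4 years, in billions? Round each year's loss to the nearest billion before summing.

$2,144 billion

Year 2001: gap = -2.8 × (8.84 - 6.12) = -7.616%, loss ≈ 5216 × 7.616/100 ≈ 397.
Year 2002: gap = -2.8 × (11.29 - 6.12) = -14.476%, loss ≈ 5216 × 14.476/100 ≈ 755.
Year 2003: gap = -2.8 × (11 - 6.12) = -13.664%, loss ≈ 5216 × 13.664/100 ≈ 713.
Year 2004: gap = -2.8 × (8.03 - 6.12) = -5.348%, loss ≈ 5216 × 5.348/100 ≈ 279.
Total lost output = 397 + 755 + 713 + 279 = 2144 billion.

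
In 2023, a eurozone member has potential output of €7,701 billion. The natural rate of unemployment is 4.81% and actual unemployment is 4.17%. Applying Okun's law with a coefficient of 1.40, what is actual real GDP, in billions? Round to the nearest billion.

Unemployment gap = 4.17 - 4.81 = -0.64 points, so the output gap is -1.4 × (-0.64) = 0.896%.
Actual GDP = 7701 × (1 + 0.896/100) = 7701 × 1.00896 ≈ 7770 billion.

€7,770 billion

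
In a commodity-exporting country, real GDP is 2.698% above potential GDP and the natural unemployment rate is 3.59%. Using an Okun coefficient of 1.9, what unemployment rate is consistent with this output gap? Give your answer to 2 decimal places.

From Okun's law, u - u* = -(output gap)/β = -(2.698)/1.9 = -1.42 points.
So u = 3.59 - 1.42 = 2.17%.

2.17%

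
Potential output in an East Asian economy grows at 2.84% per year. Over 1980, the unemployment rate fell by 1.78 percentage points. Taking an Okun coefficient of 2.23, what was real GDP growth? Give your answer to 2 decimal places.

6.81%

Growth-rate Okun's law: g_Y = g_Y* - β × Δu.
g_Y = 2.84 - 2.23 × (-1.78) = 2.84 + 3.9694 = 6.8094%, i.e. 6.81% to 2 d.p.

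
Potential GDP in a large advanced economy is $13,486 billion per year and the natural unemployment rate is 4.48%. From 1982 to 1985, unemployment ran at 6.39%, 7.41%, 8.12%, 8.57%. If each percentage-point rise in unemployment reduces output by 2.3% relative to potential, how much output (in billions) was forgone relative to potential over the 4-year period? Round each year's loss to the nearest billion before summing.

Year 1982: gap = -2.3 × (6.39 - 4.48) = -4.393%, loss ≈ 13486 × 4.393/100 ≈ 592.
Year 1983: gap = -2.3 × (7.41 - 4.48) = -6.739%, loss ≈ 13486 × 6.739/100 ≈ 909.
Year 1984: gap = -2.3 × (8.12 - 4.48) = -8.372%, loss ≈ 13486 × 8.372/100 ≈ 1129.
Year 1985: gap = -2.3 × (8.57 - 4.48) = -9.407%, loss ≈ 13486 × 9.407/100 ≈ 1269.
Total lost output = 592 + 909 + 1129 + 1269 = 3899 billion.

$3,899 billion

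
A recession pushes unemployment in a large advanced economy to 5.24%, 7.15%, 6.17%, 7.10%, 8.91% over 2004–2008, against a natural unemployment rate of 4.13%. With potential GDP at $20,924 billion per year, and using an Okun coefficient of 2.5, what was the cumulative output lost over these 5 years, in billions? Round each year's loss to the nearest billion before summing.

Year 2004: gap = -2.5 × (5.24 - 4.13) = -2.775%, loss ≈ 20924 × 2.775/100 ≈ 581.
Year 2005: gap = -2.5 × (7.15 - 4.13) = -7.55%, loss ≈ 20924 × 7.55/100 ≈ 1580.
Year 2006: gap = -2.5 × (6.17 - 4.13) = -5.1%, loss ≈ 20924 × 5.1/100 ≈ 1067.
Year 2007: gap = -2.5 × (7.1 - 4.13) = -7.425%, loss ≈ 20924 × 7.425/100 ≈ 1554.
Year 2008: gap = -2.5 × (8.91 - 4.13) = -11.95%, loss ≈ 20924 × 11.95/100 ≈ 2500.
Total lost output = 581 + 1580 + 1067 + 1554 + 2500 = 7282 billion.

$7,282 billion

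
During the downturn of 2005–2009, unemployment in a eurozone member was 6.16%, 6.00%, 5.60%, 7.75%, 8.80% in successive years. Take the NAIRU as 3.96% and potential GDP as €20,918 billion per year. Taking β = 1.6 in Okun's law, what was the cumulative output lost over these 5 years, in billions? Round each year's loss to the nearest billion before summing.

Year 2005: gap = -1.6 × (6.16 - 3.96) = -3.52%, loss ≈ 20918 × 3.52/100 ≈ 736.
Year 2006: gap = -1.6 × (6 - 3.96) = -3.264%, loss ≈ 20918 × 3.264/100 ≈ 683.
Year 2007: gap = -1.6 × (5.6 - 3.96) = -2.624%, loss ≈ 20918 × 2.624/100 ≈ 549.
Year 2008: gap = -1.6 × (7.75 - 3.96) = -6.064%, loss ≈ 20918 × 6.064/100 ≈ 1268.
Year 2009: gap = -1.6 × (8.8 - 3.96) = -7.744%, loss ≈ 20918 × 7.744/100 ≈ 1620.
Total lost output = 736 + 683 + 549 + 1268 + 1620 = 4856 billion.

€4,856 billion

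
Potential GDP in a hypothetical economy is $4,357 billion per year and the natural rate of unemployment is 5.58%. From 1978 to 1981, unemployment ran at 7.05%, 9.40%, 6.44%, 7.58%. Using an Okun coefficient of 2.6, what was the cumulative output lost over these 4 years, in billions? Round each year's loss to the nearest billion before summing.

Year 1978: gap = -2.6 × (7.05 - 5.58) = -3.822%, loss ≈ 4357 × 3.822/100 ≈ 167.
Year 1979: gap = -2.6 × (9.4 - 5.58) = -9.932%, loss ≈ 4357 × 9.932/100 ≈ 433.
Year 1980: gap = -2.6 × (6.44 - 5.58) = -2.236%, loss ≈ 4357 × 2.236/100 ≈ 97.
Year 1981: gap = -2.6 × (7.58 - 5.58) = -5.2%, loss ≈ 4357 × 5.2/100 ≈ 227.
Total lost output = 167 + 433 + 97 + 227 = 924 billion.

$924 billion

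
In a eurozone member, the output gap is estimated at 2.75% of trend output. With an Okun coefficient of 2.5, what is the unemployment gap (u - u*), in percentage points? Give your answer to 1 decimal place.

Okun's law: output gap = -β × (u - u*), so u - u* = -(output gap)/β.
u - u* = -(2.75)/2.5 = -1.1 percentage points.

-1.1 percentage points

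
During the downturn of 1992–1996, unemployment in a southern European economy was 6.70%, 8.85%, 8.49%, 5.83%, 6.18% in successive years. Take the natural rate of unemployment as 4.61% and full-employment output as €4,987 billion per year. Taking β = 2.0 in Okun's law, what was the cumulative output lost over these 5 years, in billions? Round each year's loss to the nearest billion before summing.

€1,297 billion

Year 1992: gap = -2.0 × (6.7 - 4.61) = -4.18%, loss ≈ 4987 × 4.18/100 ≈ 208.
Year 1993: gap = -2.0 × (8.85 - 4.61) = -8.48%, loss ≈ 4987 × 8.48/100 ≈ 423.
Year 1994: gap = -2.0 × (8.49 - 4.61) = -7.76%, loss ≈ 4987 × 7.76/100 ≈ 387.
Year 1995: gap = -2.0 × (5.83 - 4.61) = -2.44%, loss ≈ 4987 × 2.44/100 ≈ 122.
Year 1996: gap = -2.0 × (6.18 - 4.61) = -3.14%, loss ≈ 4987 × 3.14/100 ≈ 157.
Total lost output = 208 + 423 + 387 + 122 + 157 = 1297 billion.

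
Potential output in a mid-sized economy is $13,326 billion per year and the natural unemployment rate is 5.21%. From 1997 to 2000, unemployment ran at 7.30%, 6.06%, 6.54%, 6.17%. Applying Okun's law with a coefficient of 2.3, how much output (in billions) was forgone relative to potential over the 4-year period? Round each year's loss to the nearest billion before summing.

Year 1997: gap = -2.3 × (7.3 - 5.21) = -4.807%, loss ≈ 13326 × 4.807/100 ≈ 641.
Year 1998: gap = -2.3 × (6.06 - 5.21) = -1.955%, loss ≈ 13326 × 1.955/100 ≈ 261.
Year 1999: gap = -2.3 × (6.54 - 5.21) = -3.059%, loss ≈ 13326 × 3.059/100 ≈ 408.
Year 2000: gap = -2.3 × (6.17 - 5.21) = -2.208%, loss ≈ 13326 × 2.208/100 ≈ 294.
Total lost output = 641 + 261 + 408 + 294 = 1604 billion.

$1,604 billion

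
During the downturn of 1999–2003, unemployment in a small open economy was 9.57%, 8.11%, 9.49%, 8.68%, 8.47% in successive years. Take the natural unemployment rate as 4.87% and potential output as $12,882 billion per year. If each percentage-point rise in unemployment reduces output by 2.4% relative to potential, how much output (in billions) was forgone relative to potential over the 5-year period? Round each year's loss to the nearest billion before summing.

Year 1999: gap = -2.4 × (9.57 - 4.87) = -11.28%, loss ≈ 12882 × 11.28/100 ≈ 1453.
Year 2000: gap = -2.4 × (8.11 - 4.87) = -7.776%, loss ≈ 12882 × 7.776/100 ≈ 1002.
Year 2001: gap = -2.4 × (9.49 - 4.87) = -11.088%, loss ≈ 12882 × 11.088/100 ≈ 1428.
Year 2002: gap = -2.4 × (8.68 - 4.87) = -9.144%, loss ≈ 12882 × 9.144/100 ≈ 1178.
Year 2003: gap = -2.4 × (8.47 - 4.87) = -8.64%, loss ≈ 12882 × 8.64/100 ≈ 1113.
Total lost output = 1453 + 1002 + 1428 + 1178 + 1113 = 6174 billion.

$6,174 billion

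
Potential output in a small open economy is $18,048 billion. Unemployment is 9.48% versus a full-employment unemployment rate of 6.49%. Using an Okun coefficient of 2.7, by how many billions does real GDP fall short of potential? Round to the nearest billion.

$1,457 billion

Output gap = -2.7 × (9.48 - 6.49) = -2.7 × 2.99 = -8.073%.
Actual GDP ≈ 18048 × 0.91927 ≈ 16591 billion, so the shortfall is 18048 - 16591 = 1457 billion.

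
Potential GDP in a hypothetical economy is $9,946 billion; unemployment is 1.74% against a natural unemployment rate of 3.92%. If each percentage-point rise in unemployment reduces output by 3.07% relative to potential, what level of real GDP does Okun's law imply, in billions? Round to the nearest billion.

Unemployment gap = 1.74 - 3.92 = -2.18 points, so the output gap is -3.07 × (-2.18) = 6.6926%.
Actual GDP = 9946 × (1 + 6.6926/100) = 9946 × 1.066926 ≈ 10612 billion.

$10,612 billion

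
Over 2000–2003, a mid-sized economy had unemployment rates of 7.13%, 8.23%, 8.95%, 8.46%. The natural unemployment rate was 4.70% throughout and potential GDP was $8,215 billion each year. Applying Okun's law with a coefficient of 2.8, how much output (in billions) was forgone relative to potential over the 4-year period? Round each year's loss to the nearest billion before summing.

Year 2000: gap = -2.8 × (7.13 - 4.7) = -6.804%, loss ≈ 8215 × 6.804/100 ≈ 559.
Year 2001: gap = -2.8 × (8.23 - 4.7) = -9.884%, loss ≈ 8215 × 9.884/100 ≈ 812.
Year 2002: gap = -2.8 × (8.95 - 4.7) = -11.9%, loss ≈ 8215 × 11.9/100 ≈ 978.
Year 2003: gap = -2.8 × (8.46 - 4.7) = -10.528%, loss ≈ 8215 × 10.528/100 ≈ 865.
Total lost output = 559 + 812 + 978 + 865 = 3214 billion.

$3,214 billion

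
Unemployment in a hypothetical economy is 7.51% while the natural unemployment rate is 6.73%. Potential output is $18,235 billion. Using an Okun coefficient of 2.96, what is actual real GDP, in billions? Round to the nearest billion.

Unemployment gap = 7.51 - 6.73 = 0.78 points, so the output gap is -2.96 × 0.78 = -2.3088%.
Actual GDP = 18235 × (1 - 2.3088/100) = 18235 × 0.976912 ≈ 17814 billion.

$17,814 billion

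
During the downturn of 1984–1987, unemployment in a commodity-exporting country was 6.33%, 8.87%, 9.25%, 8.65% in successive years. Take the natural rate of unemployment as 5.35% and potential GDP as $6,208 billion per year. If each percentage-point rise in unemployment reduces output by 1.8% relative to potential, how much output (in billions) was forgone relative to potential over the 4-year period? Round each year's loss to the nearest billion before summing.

$1,308 billion

Year 1984: gap = -1.8 × (6.33 - 5.35) = -1.764%, loss ≈ 6208 × 1.764/100 ≈ 110.
Year 1985: gap = -1.8 × (8.87 - 5.35) = -6.336%, loss ≈ 6208 × 6.336/100 ≈ 393.
Year 1986: gap = -1.8 × (9.25 - 5.35) = -7.02%, loss ≈ 6208 × 7.02/100 ≈ 436.
Year 1987: gap = -1.8 × (8.65 - 5.35) = -5.94%, loss ≈ 6208 × 5.94/100 ≈ 369.
Total lost output = 110 + 393 + 436 + 369 = 1308 billion.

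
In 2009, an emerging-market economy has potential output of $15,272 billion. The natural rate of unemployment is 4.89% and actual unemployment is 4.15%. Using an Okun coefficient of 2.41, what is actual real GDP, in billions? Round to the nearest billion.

Unemployment gap = 4.15 - 4.89 = -0.74 points, so the output gap is -2.41 × (-0.74) = 1.7834%.
Actual GDP = 15272 × (1 + 1.7834/100) = 15272 × 1.017834 ≈ 15544 billion.

$15,544 billion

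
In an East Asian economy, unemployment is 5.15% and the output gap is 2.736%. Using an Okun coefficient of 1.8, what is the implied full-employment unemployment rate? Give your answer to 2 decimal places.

From Okun's law, u - u* = -(output gap)/β = -(2.736)/1.8 = -1.52 points.
So u* = 5.15 + 1.52 = 6.67%.

6.67%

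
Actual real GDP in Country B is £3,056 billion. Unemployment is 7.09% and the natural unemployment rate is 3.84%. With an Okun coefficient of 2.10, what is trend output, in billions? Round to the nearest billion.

Unemployment gap = 7.09 - 3.84 = 3.25 points, so output gap = -2.1 × 3.25 = -6.825%.
Since Y = Y* × (1 + gap/100), Y* = 3056/0.93175 ≈ 3280 billion.

£3,280 billion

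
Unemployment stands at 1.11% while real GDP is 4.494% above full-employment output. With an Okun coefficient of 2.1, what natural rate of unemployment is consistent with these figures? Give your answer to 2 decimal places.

From Okun's law, u - u* = -(output gap)/β = -(4.494)/2.1 = -2.14 points.
So u* = 1.11 + 2.14 = 3.25%.

3.25%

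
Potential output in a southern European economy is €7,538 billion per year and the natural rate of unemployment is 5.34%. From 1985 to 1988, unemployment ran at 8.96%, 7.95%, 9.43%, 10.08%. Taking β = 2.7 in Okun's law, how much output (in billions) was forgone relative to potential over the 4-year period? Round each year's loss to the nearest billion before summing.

€3,065 billion

Year 1985: gap = -2.7 × (8.96 - 5.34) = -9.774%, loss ≈ 7538 × 9.774/100 ≈ 737.
Year 1986: gap = -2.7 × (7.95 - 5.34) = -7.047%, loss ≈ 7538 × 7.047/100 ≈ 531.
Year 1987: gap = -2.7 × (9.43 - 5.34) = -11.043%, loss ≈ 7538 × 11.043/100 ≈ 832.
Year 1988: gap = -2.7 × (10.08 - 5.34) = -12.798%, loss ≈ 7538 × 12.798/100 ≈ 965.
Total lost output = 737 + 531 + 832 + 965 = 3065 billion.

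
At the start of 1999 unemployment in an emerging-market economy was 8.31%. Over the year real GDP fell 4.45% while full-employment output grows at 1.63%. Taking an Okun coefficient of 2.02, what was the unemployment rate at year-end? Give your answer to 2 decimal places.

11.32%

Growth-rate Okun's law: g_Y = g_Y* - β × Δu, so Δu = (g_Y* - g_Y)/β.
Δu = (1.63 + 4.45)/2.02 = 6.08/2.02 = 3.01 percentage points.
Year-end unemployment = 8.31 + 3.01 = 11.32%.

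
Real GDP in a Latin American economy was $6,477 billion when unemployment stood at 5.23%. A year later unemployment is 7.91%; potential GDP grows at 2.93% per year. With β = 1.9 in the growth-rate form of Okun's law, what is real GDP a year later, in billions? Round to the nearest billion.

Δu = 7.91 - 5.23 = 2.68 points.
Okun's law (growth form): g_Y = g_Y* - β × Δu = 2.93 - 1.9 × (2.68) = 2.93 - 5.092 = -2.162%.
Real GDP in the next year = 6477 × (1 - 2.162/100) = 6477 × 0.97838 ≈ 6337 billion.

$6,337 billion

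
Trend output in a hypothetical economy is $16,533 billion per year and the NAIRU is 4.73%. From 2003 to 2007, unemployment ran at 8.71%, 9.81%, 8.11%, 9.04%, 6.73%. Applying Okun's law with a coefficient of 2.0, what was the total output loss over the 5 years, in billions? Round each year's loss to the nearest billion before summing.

$6,200 billion

Year 2003: gap = -2.0 × (8.71 - 4.73) = -7.96%, loss ≈ 16533 × 7.96/100 ≈ 1316.
Year 2004: gap = -2.0 × (9.81 - 4.73) = -10.16%, loss ≈ 16533 × 10.16/100 ≈ 1680.
Year 2005: gap = -2.0 × (8.11 - 4.73) = -6.76%, loss ≈ 16533 × 6.76/100 ≈ 1118.
Year 2006: gap = -2.0 × (9.04 - 4.73) = -8.62%, loss ≈ 16533 × 8.62/100 ≈ 1425.
Year 2007: gap = -2.0 × (6.73 - 4.73) = -4%, loss ≈ 16533 × 4/100 ≈ 661.
Total lost output = 1316 + 1680 + 1118 + 1425 + 661 = 6200 billion.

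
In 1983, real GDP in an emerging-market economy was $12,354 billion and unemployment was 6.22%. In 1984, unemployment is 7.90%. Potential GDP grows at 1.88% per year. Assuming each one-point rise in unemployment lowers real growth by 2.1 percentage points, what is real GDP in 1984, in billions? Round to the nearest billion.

Δu = 7.9 - 6.22 = 1.68 points.
Okun's law (growth form): g_Y = g_Y* - β × Δu = 1.88 - 2.1 × (1.68) = 1.88 - 3.528 = -1.648%.
Real GDP in the next year = 12354 × (1 - 1.648/100) = 12354 × 0.98352 ≈ 12150 billion.

$12,150 billion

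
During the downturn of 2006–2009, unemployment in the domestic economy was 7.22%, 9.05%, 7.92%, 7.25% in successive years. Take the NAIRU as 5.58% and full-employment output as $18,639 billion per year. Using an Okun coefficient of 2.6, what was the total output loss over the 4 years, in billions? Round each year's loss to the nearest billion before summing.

$4,420 billion

Year 2006: gap = -2.6 × (7.22 - 5.58) = -4.264%, loss ≈ 18639 × 4.264/100 ≈ 795.
Year 2007: gap = -2.6 × (9.05 - 5.58) = -9.022%, loss ≈ 18639 × 9.022/100 ≈ 1682.
Year 2008: gap = -2.6 × (7.92 - 5.58) = -6.084%, loss ≈ 18639 × 6.084/100 ≈ 1134.
Year 2009: gap = -2.6 × (7.25 - 5.58) = -4.342%, loss ≈ 18639 × 4.342/100 ≈ 809.
Total lost output = 795 + 1682 + 1134 + 809 = 4420 billion.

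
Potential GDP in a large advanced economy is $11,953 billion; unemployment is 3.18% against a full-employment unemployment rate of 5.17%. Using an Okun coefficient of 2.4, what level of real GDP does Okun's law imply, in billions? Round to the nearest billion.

$12,524 billion

Unemployment gap = 3.18 - 5.17 = -1.99 points, so the output gap is -2.4 × (-1.99) = 4.776%.
Actual GDP = 11953 × (1 + 4.776/100) = 11953 × 1.04776 ≈ 12524 billion.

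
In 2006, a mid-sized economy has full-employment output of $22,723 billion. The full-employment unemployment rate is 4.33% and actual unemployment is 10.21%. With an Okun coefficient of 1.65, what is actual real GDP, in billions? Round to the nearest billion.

Unemployment gap = 10.21 - 4.33 = 5.88 points, so the output gap is -1.65 × 5.88 = -9.702%.
Actual GDP = 22723 × (1 - 9.702/100) = 22723 × 0.90298 ≈ 20518 billion.

$20,518 billion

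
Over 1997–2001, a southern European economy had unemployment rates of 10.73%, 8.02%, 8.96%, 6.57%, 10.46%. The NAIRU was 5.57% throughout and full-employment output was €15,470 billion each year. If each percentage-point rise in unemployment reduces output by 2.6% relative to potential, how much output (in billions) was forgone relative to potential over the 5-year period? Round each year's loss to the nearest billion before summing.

Year 1997: gap = -2.6 × (10.73 - 5.57) = -13.416%, loss ≈ 15470 × 13.416/100 ≈ 2075.
Year 1998: gap = -2.6 × (8.02 - 5.57) = -6.37%, loss ≈ 15470 × 6.37/100 ≈ 985.
Year 1999: gap = -2.6 × (8.96 - 5.57) = -8.814%, loss ≈ 15470 × 8.814/100 ≈ 1364.
Year 2000: gap = -2.6 × (6.57 - 5.57) = -2.6%, loss ≈ 15470 × 2.6/100 ≈ 402.
Year 2001: gap = -2.6 × (10.46 - 5.57) = -12.714%, loss ≈ 15470 × 12.714/100 ≈ 1967.
Total lost output = 2075 + 985 + 1364 + 402 + 1967 = 6793 billion.

€6,793 billion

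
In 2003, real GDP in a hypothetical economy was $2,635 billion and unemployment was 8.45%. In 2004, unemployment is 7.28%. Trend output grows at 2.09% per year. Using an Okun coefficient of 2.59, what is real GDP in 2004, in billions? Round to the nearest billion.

Δu = 7.28 - 8.45 = -1.17 points.
Okun's law (growth form): g_Y = g_Y* - β × Δu = 2.09 - 2.59 × (-1.17) = 2.09 + 3.0303 = 5.1203%.
Real GDP in the next year = 2635 × (1 + 5.1203/100) = 2635 × 1.051203 ≈ 2770 billion.

$2,770 billion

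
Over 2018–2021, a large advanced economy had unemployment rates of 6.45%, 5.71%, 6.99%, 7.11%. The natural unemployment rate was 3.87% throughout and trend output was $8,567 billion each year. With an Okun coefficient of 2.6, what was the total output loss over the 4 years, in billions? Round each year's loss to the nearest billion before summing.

$2,402 billion

Year 2018: gap = -2.6 × (6.45 - 3.87) = -6.708%, loss ≈ 8567 × 6.708/100 ≈ 575.
Year 2019: gap = -2.6 × (5.71 - 3.87) = -4.784%, loss ≈ 8567 × 4.784/100 ≈ 410.
Year 2020: gap = -2.6 × (6.99 - 3.87) = -8.112%, loss ≈ 8567 × 8.112/100 ≈ 695.
Year 2021: gap = -2.6 × (7.11 - 3.87) = -8.424%, loss ≈ 8567 × 8.424/100 ≈ 722.
Total lost output = 575 + 410 + 695 + 722 = 2402 billion.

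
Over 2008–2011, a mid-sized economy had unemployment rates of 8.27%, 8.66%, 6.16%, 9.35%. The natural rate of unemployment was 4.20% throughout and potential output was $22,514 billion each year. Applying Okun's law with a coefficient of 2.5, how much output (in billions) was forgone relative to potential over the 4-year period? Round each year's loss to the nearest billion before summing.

$8,803 billion

Year 2008: gap = -2.5 × (8.27 - 4.2) = -10.175%, loss ≈ 22514 × 10.175/100 ≈ 2291.
Year 2009: gap = -2.5 × (8.66 - 4.2) = -11.15%, loss ≈ 22514 × 11.15/100 ≈ 2510.
Year 2010: gap = -2.5 × (6.16 - 4.2) = -4.9%, loss ≈ 22514 × 4.9/100 ≈ 1103.
Year 2011: gap = -2.5 × (9.35 - 4.2) = -12.875%, loss ≈ 22514 × 12.875/100 ≈ 2899.
Total lost output = 2291 + 2510 + 1103 + 2899 = 8803 billion.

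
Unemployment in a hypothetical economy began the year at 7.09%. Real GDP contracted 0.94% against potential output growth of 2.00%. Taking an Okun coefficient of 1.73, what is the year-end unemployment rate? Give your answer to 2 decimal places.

Growth-rate Okun's law: g_Y = g_Y* - β × Δu, so Δu = (g_Y* - g_Y)/β.
Δu = (2 + 0.94)/1.73 = 2.94/1.73 = 1.70 percentage points.
Year-end unemployment = 7.09 + 1.7 = 8.79%.

8.79%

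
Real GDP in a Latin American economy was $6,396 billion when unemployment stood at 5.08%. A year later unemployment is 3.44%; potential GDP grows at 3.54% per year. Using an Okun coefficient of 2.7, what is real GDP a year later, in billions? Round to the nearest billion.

Δu = 3.44 - 5.08 = -1.64 points.
Okun's law (growth form): g_Y = g_Y* - β × Δu = 3.54 - 2.7 × (-1.64) = 3.54 + 4.428 = 7.968%.
Real GDP in the next year = 6396 × (1 + 7.968/100) = 6396 × 1.07968 ≈ 6906 billion.

$6,906 billion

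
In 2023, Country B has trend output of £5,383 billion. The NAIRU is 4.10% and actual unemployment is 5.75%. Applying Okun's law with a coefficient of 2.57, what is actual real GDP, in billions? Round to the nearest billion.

£5,155 billion

Unemployment gap = 5.75 - 4.1 = 1.65 points, so the output gap is -2.57 × 1.65 = -4.2405%.
Actual GDP = 5383 × (1 - 4.2405/100) = 5383 × 0.957595 ≈ 5155 billion.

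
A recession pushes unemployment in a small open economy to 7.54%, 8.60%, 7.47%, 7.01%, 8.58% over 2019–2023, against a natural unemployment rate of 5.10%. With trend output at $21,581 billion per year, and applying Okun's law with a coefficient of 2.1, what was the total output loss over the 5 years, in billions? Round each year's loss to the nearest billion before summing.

Year 2019: gap = -2.1 × (7.54 - 5.1) = -5.124%, loss ≈ 21581 × 5.124/100 ≈ 1106.
Year 2020: gap = -2.1 × (8.6 - 5.1) = -7.35%, loss ≈ 21581 × 7.35/100 ≈ 1586.
Year 2021: gap = -2.1 × (7.47 - 5.1) = -4.977%, loss ≈ 21581 × 4.977/100 ≈ 1074.
Year 2022: gap = -2.1 × (7.01 - 5.1) = -4.011%, loss ≈ 21581 × 4.011/100 ≈ 866.
Year 2023: gap = -2.1 × (8.58 - 5.1) = -7.308%, loss ≈ 21581 × 7.308/100 ≈ 1577.
Total lost output = 1106 + 1586 + 1074 + 866 + 1577 = 6209 billion.

$6,209 billion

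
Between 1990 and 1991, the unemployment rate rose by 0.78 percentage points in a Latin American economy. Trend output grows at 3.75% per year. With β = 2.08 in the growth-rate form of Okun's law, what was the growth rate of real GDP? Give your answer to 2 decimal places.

Growth-rate Okun's law: g_Y = g_Y* - β × Δu.
g_Y = 3.75 - 2.08 × (0.78) = 3.75 - 1.6224 = 2.1276%, i.e. 2.13% to 2 d.p.

2.13%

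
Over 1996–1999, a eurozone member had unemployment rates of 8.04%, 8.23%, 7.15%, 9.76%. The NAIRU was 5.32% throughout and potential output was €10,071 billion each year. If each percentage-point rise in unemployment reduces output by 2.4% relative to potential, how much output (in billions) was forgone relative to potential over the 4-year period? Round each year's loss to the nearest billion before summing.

Year 1996: gap = -2.4 × (8.04 - 5.32) = -6.528%, loss ≈ 10071 × 6.528/100 ≈ 657.
Year 1997: gap = -2.4 × (8.23 - 5.32) = -6.984%, loss ≈ 10071 × 6.984/100 ≈ 703.
Year 1998: gap = -2.4 × (7.15 - 5.32) = -4.392%, loss ≈ 10071 × 4.392/100 ≈ 442.
Year 1999: gap = -2.4 × (9.76 - 5.32) = -10.656%, loss ≈ 10071 × 10.656/100 ≈ 1073.
Total lost output = 657 + 703 + 442 + 1073 = 2875 billion.

€2,875 billion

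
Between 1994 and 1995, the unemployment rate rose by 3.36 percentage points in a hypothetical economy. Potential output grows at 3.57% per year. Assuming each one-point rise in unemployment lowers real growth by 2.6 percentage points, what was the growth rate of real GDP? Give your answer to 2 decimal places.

-5.17%

Growth-rate Okun's law: g_Y = g_Y* - β × Δu.
g_Y = 3.57 - 2.6 × (3.36) = 3.57 - 8.736 = -5.166%, i.e. -5.17% to 2 d.p.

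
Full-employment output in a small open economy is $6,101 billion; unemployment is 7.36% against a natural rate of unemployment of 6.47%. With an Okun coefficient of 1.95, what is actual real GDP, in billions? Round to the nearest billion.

$5,995 billion

Unemployment gap = 7.36 - 6.47 = 0.89 points, so the output gap is -1.95 × 0.89 = -1.7355%.
Actual GDP = 6101 × (1 - 1.7355/100) = 6101 × 0.982645 ≈ 5995 billion.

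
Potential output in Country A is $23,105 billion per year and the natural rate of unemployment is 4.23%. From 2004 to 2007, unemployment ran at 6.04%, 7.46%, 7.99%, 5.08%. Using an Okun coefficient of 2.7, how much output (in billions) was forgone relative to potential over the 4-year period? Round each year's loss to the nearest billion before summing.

$6,020 billion

Year 2004: gap = -2.7 × (6.04 - 4.23) = -4.887%, loss ≈ 23105 × 4.887/100 ≈ 1129.
Year 2005: gap = -2.7 × (7.46 - 4.23) = -8.721%, loss ≈ 23105 × 8.721/100 ≈ 2015.
Year 2006: gap = -2.7 × (7.99 - 4.23) = -10.152%, loss ≈ 23105 × 10.152/100 ≈ 2346.
Year 2007: gap = -2.7 × (5.08 - 4.23) = -2.295%, loss ≈ 23105 × 2.295/100 ≈ 530.
Total lost output = 1129 + 2015 + 2346 + 530 = 6020 billion.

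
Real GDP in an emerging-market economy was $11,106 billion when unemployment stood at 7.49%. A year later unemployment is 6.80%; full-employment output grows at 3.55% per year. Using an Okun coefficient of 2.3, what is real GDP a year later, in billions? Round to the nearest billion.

$11,677 billion

Δu = 6.8 - 7.49 = -0.69 points.
Okun's law (growth form): g_Y = g_Y* - β × Δu = 3.55 - 2.3 × (-0.69) = 3.55 + 1.587 = 5.137%.
Real GDP in the next year = 11106 × (1 + 5.137/100) = 11106 × 1.05137 ≈ 11677 billion.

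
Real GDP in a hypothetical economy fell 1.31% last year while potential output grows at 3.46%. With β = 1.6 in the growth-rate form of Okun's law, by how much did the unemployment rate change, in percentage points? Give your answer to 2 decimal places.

2.98 percentage points

Growth-rate Okun's law: g_Y = g_Y* - β × Δu, so Δu = (g_Y* - g_Y)/β.
Δu = (3.46 + 1.31)/1.6 = 4.77/1.6 = 2.98 percentage points.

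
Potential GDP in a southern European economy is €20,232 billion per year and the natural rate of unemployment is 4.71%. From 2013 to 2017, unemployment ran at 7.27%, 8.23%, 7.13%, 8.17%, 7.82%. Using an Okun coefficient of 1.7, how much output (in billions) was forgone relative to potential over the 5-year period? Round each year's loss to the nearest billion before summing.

€5,183 billion

Year 2013: gap = -1.7 × (7.27 - 4.71) = -4.352%, loss ≈ 20232 × 4.352/100 ≈ 880.
Year 2014: gap = -1.7 × (8.23 - 4.71) = -5.984%, loss ≈ 20232 × 5.984/100 ≈ 1211.
Year 2015: gap = -1.7 × (7.13 - 4.71) = -4.114%, loss ≈ 20232 × 4.114/100 ≈ 832.
Year 2016: gap = -1.7 × (8.17 - 4.71) = -5.882%, loss ≈ 20232 × 5.882/100 ≈ 1190.
Year 2017: gap = -1.7 × (7.82 - 4.71) = -5.287%, loss ≈ 20232 × 5.287/100 ≈ 1070.
Total lost output = 880 + 1211 + 832 + 1190 + 1070 = 5183 billion.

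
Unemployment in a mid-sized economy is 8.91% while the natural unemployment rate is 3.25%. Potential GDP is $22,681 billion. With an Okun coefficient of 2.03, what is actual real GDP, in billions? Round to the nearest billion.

$20,075 billion

Unemployment gap = 8.91 - 3.25 = 5.66 points, so the output gap is -2.03 × 5.66 = -11.4898%.
Actual GDP = 22681 × (1 - 11.4898/100) = 22681 × 0.885102 ≈ 20075 billion.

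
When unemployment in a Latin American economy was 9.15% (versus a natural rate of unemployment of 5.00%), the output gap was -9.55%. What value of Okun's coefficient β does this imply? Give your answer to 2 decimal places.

β ≈ 2.30

Okun's law: output gap = -β × (u - u*).
-9.55 = -β × (9.15 - 5) = -β × 4.15, so β = 9.55/4.15 = 2.30.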